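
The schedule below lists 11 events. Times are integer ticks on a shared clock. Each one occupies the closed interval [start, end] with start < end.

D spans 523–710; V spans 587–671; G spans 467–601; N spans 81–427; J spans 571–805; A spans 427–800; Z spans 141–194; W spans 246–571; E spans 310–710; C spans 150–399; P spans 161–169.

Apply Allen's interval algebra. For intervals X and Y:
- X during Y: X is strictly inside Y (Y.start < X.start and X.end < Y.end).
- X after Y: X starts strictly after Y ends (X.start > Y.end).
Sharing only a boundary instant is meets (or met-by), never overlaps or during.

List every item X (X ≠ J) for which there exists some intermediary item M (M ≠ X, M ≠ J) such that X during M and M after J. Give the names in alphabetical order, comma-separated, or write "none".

none

Target J = [571, 805].
Intermediaries M with M after J: none.
Union: none.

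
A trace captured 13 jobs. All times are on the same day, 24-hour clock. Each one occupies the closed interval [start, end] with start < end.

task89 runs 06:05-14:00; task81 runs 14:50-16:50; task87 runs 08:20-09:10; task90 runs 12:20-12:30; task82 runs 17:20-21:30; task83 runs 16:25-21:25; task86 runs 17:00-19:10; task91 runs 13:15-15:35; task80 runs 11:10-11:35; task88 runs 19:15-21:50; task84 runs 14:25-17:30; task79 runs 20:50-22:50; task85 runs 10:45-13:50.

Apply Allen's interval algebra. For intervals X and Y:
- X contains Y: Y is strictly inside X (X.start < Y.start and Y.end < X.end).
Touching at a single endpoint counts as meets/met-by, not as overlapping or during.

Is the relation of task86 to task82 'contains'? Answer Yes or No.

task86 = [17:00, 19:10], task82 = [17:20, 21:30].
Actual relation of task86 to task82: overlaps.
Asked whether 'contains' holds → No.

No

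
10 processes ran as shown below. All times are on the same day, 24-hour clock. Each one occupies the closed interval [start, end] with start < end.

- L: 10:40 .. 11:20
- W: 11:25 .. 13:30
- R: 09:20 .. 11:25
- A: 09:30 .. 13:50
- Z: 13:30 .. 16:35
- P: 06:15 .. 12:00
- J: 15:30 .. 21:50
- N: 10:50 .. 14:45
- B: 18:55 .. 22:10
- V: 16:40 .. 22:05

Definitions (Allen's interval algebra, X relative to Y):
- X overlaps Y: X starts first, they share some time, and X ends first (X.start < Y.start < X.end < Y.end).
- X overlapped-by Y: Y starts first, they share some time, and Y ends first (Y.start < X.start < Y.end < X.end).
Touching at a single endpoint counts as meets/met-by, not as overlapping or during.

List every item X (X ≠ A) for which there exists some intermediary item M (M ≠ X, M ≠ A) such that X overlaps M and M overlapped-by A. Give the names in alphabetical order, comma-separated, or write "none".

L, N, P, R

Target A = [09:30, 13:50].
Intermediaries M with M overlapped-by A: N, Z.
Via N — items with X overlaps N: L, P, R.
Via Z — items with X overlaps Z: N.
Union: L, N, P, R.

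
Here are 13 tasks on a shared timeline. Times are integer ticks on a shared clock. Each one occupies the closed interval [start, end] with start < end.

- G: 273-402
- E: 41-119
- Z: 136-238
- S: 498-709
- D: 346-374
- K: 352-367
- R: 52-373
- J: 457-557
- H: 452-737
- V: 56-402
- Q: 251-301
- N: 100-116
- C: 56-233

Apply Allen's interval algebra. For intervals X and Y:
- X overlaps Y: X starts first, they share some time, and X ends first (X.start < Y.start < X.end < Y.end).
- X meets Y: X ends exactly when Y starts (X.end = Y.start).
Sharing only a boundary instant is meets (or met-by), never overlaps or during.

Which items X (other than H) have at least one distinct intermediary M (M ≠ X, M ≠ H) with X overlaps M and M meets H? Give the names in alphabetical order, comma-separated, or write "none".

none

Target H = [452, 737].
Intermediaries M with M meets H: none.
Union: none.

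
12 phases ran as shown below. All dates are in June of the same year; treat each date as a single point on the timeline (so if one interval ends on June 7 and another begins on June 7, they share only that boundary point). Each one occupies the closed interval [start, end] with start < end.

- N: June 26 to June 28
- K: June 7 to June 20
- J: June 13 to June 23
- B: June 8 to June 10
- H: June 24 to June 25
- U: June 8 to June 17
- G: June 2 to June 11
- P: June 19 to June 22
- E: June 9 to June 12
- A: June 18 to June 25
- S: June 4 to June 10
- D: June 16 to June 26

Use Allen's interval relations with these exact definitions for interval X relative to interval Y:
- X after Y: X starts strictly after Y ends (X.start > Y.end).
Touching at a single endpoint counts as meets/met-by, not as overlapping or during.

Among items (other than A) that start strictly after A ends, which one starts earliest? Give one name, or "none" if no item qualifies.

Target A = [June 18, June 25].
B [June 8, June 10] → before → excluded.
D [June 16, June 26] → contains → excluded.
E [June 9, June 12] → before → excluded.
G [June 2, June 11] → before → excluded.
H [June 24, June 25] → finishes → excluded.
J [June 13, June 23] → overlaps → excluded.
K [June 7, June 20] → overlaps → excluded.
N [June 26, June 28] → after → candidate.
P [June 19, June 22] → during → excluded.
S [June 4, June 10] → before → excluded.
U [June 8, June 17] → before → excluded.
Among candidates, earliest start is June 26 → N.

N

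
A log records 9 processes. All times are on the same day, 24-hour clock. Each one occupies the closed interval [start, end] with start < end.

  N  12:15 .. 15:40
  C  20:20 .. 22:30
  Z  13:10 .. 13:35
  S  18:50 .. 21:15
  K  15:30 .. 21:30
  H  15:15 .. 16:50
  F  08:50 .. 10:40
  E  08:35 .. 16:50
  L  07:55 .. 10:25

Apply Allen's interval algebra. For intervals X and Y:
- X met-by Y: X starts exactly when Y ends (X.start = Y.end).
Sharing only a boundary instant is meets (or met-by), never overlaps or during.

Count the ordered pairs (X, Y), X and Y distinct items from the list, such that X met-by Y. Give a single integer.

0

Checking all 72 ordered pairs for relation 'met-by'; matching pairs in alphabetical order:
No pair satisfies it.
Count: 0.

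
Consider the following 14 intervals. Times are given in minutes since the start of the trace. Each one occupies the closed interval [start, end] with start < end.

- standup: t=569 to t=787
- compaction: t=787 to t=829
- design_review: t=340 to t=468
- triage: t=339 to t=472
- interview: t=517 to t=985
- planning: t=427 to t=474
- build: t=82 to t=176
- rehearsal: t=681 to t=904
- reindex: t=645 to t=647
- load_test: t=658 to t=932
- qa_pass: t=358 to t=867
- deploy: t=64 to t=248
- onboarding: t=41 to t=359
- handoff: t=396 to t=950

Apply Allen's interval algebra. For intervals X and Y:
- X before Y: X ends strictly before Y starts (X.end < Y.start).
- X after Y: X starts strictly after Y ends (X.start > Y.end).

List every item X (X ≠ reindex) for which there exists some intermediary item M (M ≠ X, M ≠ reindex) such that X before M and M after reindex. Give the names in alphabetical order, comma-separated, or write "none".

build, deploy, design_review, onboarding, planning, triage

Target reindex = [t=645, t=647].
Intermediaries M with M after reindex: compaction, load_test, rehearsal.
Via compaction — items with X before compaction: build, deploy, design_review, onboarding, planning, triage.
Via load_test — items with X before load_test: build, deploy, design_review, onboarding, planning, triage.
Via rehearsal — items with X before rehearsal: build, deploy, design_review, onboarding, planning, triage.
Union: build, deploy, design_review, onboarding, planning, triage.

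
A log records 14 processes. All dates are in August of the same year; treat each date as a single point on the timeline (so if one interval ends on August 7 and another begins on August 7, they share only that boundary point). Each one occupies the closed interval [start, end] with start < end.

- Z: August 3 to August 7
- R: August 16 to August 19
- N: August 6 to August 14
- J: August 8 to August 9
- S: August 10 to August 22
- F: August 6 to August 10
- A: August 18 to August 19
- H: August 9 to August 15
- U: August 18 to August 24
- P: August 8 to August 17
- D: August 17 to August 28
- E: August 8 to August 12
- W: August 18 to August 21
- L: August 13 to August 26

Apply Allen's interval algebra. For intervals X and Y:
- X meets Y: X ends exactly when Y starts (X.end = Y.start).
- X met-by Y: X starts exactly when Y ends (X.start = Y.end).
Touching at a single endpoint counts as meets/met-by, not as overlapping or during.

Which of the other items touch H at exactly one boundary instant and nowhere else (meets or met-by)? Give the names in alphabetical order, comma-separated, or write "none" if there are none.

J

Target H = [August 9, August 15].
A [August 18, August 19] → after → no.
D [August 17, August 28] → after → no.
E [August 8, August 12] → overlaps → no.
F [August 6, August 10] → overlaps → no.
J [August 8, August 9] → meets → yes.
L [August 13, August 26] → overlapped-by → no.
N [August 6, August 14] → overlaps → no.
P [August 8, August 17] → contains → no.
R [August 16, August 19] → after → no.
S [August 10, August 22] → overlapped-by → no.
U [August 18, August 24] → after → no.
W [August 18, August 21] → after → no.
Z [August 3, August 7] → before → no.
Result: J.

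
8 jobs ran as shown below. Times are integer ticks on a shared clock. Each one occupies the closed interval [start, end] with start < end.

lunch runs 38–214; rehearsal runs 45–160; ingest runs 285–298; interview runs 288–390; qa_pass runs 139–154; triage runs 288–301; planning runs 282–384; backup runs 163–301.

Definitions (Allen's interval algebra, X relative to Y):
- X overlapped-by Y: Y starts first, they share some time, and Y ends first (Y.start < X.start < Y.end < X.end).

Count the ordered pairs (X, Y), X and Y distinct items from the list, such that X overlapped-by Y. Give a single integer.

Checking all 56 ordered pairs for relation 'overlapped-by'; matching pairs in alphabetical order:
(backup, lunch): backup overlapped-by lunch ✓
(interview, backup): interview overlapped-by backup ✓
(interview, ingest): interview overlapped-by ingest ✓
(interview, planning): interview overlapped-by planning ✓
(planning, backup): planning overlapped-by backup ✓
(triage, ingest): triage overlapped-by ingest ✓
Count: 6.

6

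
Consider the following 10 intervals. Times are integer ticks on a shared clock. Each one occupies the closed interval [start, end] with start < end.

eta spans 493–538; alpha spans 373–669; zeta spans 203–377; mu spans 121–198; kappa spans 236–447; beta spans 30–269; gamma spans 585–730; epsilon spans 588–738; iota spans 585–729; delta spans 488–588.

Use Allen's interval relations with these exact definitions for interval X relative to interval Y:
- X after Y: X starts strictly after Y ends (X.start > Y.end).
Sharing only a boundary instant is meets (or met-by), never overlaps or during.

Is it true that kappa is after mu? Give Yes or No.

Yes

kappa = [236, 447], mu = [121, 198].
Actual relation of kappa to mu: after.
Asked whether 'after' holds → Yes.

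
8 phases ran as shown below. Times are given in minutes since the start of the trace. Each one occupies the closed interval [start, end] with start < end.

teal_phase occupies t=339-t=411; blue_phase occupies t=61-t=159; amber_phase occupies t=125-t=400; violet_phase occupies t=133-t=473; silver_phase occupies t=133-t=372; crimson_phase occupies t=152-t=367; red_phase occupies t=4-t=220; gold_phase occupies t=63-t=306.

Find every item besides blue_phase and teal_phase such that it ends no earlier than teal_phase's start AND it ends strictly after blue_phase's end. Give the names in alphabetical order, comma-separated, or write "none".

Conditions: its end is no earlier than teal_phase's start (X.end >= t=339) AND its end is strictly after blue_phase's end (X.end > t=159).
amber_phase: end t=400 >= t=339? ✓; end t=400 > t=159? ✓ → yes.
crimson_phase: end t=367 >= t=339? ✓; end t=367 > t=159? ✓ → yes.
gold_phase: end t=306 >= t=339? ✗; end t=306 > t=159? ✓ → no.
red_phase: end t=220 >= t=339? ✗; end t=220 > t=159? ✓ → no.
silver_phase: end t=372 >= t=339? ✓; end t=372 > t=159? ✓ → yes.
violet_phase: end t=473 >= t=339? ✓; end t=473 > t=159? ✓ → yes.
Result: amber_phase, crimson_phase, silver_phase, violet_phase.

amber_phase, crimson_phase, silver_phase, violet_phase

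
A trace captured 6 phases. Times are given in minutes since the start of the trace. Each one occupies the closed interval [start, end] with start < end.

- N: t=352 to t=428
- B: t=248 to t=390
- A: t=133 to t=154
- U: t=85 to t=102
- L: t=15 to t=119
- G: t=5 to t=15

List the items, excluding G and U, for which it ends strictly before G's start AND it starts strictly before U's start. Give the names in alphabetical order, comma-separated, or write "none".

Conditions: its end is strictly before G's start (X.end < t=5) AND its start is strictly before U's start (X.start < t=85).
A: end t=154 < t=5? ✗; start t=133 < t=85? ✗ → no.
B: end t=390 < t=5? ✗; start t=248 < t=85? ✗ → no.
L: end t=119 < t=5? ✗; start t=15 < t=85? ✓ → no.
N: end t=428 < t=5? ✗; start t=352 < t=85? ✗ → no.
Result: none.

none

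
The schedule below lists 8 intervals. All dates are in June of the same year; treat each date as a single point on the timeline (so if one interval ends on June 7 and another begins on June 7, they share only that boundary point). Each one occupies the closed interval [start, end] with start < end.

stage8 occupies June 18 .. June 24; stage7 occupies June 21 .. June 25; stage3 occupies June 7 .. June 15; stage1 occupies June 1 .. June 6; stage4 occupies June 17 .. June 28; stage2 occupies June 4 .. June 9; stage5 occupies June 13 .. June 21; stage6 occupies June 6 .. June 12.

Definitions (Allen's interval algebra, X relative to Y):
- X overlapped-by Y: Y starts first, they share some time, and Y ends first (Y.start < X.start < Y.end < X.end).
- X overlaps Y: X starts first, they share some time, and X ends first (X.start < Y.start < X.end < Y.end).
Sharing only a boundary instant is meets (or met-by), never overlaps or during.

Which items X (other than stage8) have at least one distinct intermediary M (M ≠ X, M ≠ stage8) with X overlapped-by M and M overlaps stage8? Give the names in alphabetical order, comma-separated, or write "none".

stage4

Target stage8 = [June 18, June 24].
Intermediaries M with M overlaps stage8: stage5.
Via stage5 — items with X overlapped-by stage5: stage4.
Union: stage4.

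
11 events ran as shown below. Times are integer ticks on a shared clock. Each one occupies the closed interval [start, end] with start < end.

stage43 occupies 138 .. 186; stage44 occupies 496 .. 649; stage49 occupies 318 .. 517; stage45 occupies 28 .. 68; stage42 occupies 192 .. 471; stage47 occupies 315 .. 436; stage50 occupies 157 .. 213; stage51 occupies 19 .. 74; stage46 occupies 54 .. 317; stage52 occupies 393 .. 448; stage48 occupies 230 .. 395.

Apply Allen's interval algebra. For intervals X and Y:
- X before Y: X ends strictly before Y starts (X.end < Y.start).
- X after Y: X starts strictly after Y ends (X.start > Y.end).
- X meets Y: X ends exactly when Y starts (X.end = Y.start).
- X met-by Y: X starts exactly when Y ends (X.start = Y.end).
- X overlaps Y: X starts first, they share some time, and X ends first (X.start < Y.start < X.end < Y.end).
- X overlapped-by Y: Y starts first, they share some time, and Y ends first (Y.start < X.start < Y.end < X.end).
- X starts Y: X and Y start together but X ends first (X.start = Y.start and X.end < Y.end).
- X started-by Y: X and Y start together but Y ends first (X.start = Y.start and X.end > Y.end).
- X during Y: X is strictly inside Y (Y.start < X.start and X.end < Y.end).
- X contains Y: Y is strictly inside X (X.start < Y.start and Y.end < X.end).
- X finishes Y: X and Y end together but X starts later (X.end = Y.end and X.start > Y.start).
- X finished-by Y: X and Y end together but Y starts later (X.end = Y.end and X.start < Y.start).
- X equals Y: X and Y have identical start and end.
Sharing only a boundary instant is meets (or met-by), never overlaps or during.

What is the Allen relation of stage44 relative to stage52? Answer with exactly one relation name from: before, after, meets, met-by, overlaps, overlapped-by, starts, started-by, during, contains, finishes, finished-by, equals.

stage44 = [496, 649]; stage52 = [393, 448].
Compare endpoints: stage44.start > stage52.start, stage44.start > stage52.end, stage44.end > stage52.start, stage44.end > stage52.end.
That pattern is 'after'.

after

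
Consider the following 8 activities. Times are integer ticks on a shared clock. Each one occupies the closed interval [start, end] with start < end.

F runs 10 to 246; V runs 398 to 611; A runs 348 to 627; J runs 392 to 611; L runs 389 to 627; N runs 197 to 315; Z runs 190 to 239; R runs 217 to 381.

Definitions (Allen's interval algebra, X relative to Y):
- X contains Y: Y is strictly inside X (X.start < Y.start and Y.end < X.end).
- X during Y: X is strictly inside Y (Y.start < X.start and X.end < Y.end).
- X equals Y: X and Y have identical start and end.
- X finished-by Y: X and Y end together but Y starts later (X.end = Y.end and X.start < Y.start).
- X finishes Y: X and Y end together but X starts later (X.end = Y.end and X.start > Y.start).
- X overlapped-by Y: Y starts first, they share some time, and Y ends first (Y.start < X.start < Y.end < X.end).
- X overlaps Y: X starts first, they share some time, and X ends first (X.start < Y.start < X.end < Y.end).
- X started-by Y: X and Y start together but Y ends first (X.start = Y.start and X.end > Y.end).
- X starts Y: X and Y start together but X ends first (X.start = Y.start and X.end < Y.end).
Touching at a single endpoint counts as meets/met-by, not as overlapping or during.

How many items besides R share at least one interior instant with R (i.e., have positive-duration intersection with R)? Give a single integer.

4

Target R = [217, 381].
A [348, 627] → overlapped-by → counts.
F [10, 246] → overlaps → counts.
J [392, 611] → after → no.
L [389, 627] → after → no.
N [197, 315] → overlaps → counts.
V [398, 611] → after → no.
Z [190, 239] → overlaps → counts.
Total: 4.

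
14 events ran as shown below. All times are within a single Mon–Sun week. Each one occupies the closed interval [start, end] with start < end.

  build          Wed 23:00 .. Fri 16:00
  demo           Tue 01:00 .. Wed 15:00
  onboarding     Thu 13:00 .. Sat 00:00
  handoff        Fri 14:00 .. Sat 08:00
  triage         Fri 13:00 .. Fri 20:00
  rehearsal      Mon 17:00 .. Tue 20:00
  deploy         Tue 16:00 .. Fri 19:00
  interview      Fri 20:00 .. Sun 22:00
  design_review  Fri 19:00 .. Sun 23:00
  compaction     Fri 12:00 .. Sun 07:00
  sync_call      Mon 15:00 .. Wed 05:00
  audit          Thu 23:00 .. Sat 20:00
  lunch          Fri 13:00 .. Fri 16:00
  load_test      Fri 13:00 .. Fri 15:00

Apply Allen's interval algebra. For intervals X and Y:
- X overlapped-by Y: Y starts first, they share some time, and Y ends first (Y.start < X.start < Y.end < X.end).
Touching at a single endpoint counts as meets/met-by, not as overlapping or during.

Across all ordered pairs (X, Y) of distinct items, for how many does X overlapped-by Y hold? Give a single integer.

31

Checking all 182 ordered pairs for relation 'overlapped-by'; matching pairs in alphabetical order:
(audit, build): audit overlapped-by build ✓
(audit, deploy): audit overlapped-by deploy ✓
(audit, onboarding): audit overlapped-by onboarding ✓
(compaction, audit): compaction overlapped-by audit ✓
(compaction, build): compaction overlapped-by build ✓
(compaction, deploy): compaction overlapped-by deploy ✓
(compaction, onboarding): compaction overlapped-by onboarding ✓
(demo, rehearsal): demo overlapped-by rehearsal ✓
(demo, sync_call): demo overlapped-by sync_call ✓
(deploy, demo): deploy overlapped-by demo ✓
(deploy, rehearsal): deploy overlapped-by rehearsal ✓
(deploy, sync_call): deploy overlapped-by sync_call ✓
(design_review, audit): design_review overlapped-by audit ✓
(design_review, compaction): design_review overlapped-by compaction ✓
(design_review, handoff): design_review overlapped-by handoff ✓
(design_review, onboarding): design_review overlapped-by onboarding ✓
(design_review, triage): design_review overlapped-by triage ✓
(handoff, build): handoff overlapped-by build ✓
(handoff, deploy): handoff overlapped-by deploy ✓
(handoff, load_test): handoff overlapped-by load_test ✓
(handoff, lunch): handoff overlapped-by lunch ✓
(handoff, onboarding): handoff overlapped-by onboarding ✓
(handoff, triage): handoff overlapped-by triage ✓
(interview, audit): interview overlapped-by audit ✓
... plus 7 further pairs not listed.
Count: 31.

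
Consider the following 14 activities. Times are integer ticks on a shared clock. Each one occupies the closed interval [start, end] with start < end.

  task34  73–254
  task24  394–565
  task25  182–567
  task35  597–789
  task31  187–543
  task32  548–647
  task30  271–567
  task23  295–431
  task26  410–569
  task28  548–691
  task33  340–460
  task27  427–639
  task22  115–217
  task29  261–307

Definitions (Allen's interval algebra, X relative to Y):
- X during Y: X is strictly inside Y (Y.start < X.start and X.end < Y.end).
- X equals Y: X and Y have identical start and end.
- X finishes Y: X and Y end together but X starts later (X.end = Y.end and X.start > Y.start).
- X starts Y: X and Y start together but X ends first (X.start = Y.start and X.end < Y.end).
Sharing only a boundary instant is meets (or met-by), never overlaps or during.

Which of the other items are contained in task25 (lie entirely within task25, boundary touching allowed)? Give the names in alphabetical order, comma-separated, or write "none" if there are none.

Target task25 = [182, 567].
task22 [115, 217] → overlaps → no.
task23 [295, 431] → during → yes.
task24 [394, 565] → during → yes.
task26 [410, 569] → overlapped-by → no.
task27 [427, 639] → overlapped-by → no.
task28 [548, 691] → overlapped-by → no.
task29 [261, 307] → during → yes.
task30 [271, 567] → finishes → yes.
task31 [187, 543] → during → yes.
task32 [548, 647] → overlapped-by → no.
task33 [340, 460] → during → yes.
task34 [73, 254] → overlaps → no.
task35 [597, 789] → after → no.
Result: task23, task24, task29, task30, task31, task33.

task23, task24, task29, task30, task31, task33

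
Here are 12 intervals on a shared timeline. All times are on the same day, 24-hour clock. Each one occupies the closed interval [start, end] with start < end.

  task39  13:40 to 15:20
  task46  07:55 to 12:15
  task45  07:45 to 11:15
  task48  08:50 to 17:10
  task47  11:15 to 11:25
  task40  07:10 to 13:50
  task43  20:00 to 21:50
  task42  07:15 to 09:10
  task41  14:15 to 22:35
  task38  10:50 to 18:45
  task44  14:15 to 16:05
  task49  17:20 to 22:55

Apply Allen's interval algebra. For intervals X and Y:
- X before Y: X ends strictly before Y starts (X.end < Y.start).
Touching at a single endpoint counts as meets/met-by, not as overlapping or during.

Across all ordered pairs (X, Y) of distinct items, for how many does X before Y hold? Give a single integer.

33

Checking all 132 ordered pairs for relation 'before'; matching pairs in alphabetical order:
(task38, task43): task38 before task43 ✓
(task39, task43): task39 before task43 ✓
(task39, task49): task39 before task49 ✓
(task40, task41): task40 before task41 ✓
(task40, task43): task40 before task43 ✓
(task40, task44): task40 before task44 ✓
(task40, task49): task40 before task49 ✓
(task42, task38): task42 before task38 ✓
(task42, task39): task42 before task39 ✓
(task42, task41): task42 before task41 ✓
(task42, task43): task42 before task43 ✓
(task42, task44): task42 before task44 ✓
(task42, task47): task42 before task47 ✓
(task42, task49): task42 before task49 ✓
(task44, task43): task44 before task43 ✓
(task44, task49): task44 before task49 ✓
(task45, task39): task45 before task39 ✓
(task45, task41): task45 before task41 ✓
(task45, task43): task45 before task43 ✓
(task45, task44): task45 before task44 ✓
(task45, task49): task45 before task49 ✓
(task46, task39): task46 before task39 ✓
(task46, task41): task46 before task41 ✓
(task46, task43): task46 before task43 ✓
... plus 9 further pairs not listed.
Count: 33.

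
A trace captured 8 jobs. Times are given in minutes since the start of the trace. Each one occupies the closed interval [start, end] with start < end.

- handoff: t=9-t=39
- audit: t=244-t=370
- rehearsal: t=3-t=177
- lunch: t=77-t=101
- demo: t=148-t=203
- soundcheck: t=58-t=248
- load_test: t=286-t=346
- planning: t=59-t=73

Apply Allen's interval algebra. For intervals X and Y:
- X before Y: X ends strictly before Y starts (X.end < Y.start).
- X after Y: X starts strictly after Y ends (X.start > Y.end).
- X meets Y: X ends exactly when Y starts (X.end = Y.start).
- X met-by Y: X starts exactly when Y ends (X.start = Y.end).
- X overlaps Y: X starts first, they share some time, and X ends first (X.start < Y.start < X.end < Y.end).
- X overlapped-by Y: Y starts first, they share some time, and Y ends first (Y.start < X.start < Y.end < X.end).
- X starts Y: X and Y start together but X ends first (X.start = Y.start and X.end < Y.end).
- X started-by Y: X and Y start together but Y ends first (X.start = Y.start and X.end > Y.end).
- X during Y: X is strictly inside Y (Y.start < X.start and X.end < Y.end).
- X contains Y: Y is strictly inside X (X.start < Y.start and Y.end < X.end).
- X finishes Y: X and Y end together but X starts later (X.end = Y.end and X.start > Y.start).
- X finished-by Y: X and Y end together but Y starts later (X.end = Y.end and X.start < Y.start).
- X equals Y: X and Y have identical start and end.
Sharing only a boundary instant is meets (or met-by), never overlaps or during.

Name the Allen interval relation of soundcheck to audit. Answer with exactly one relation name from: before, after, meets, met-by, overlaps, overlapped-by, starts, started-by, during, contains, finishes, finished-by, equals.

soundcheck = [t=58, t=248]; audit = [t=244, t=370].
Compare endpoints: soundcheck.start < audit.start, soundcheck.start < audit.end, soundcheck.end > audit.start, soundcheck.end < audit.end.
That pattern is 'overlaps'.

overlaps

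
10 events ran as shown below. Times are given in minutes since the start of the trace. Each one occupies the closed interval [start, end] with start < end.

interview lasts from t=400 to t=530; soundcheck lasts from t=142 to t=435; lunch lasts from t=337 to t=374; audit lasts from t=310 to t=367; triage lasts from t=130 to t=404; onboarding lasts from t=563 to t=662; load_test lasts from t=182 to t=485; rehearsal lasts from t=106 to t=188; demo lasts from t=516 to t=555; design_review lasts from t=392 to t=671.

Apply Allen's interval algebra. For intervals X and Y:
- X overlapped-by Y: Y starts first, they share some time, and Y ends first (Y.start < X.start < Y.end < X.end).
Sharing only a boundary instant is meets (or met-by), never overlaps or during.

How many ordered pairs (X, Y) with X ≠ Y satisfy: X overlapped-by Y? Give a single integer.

Checking all 90 ordered pairs for relation 'overlapped-by'; matching pairs in alphabetical order:
(demo, interview): demo overlapped-by interview ✓
(design_review, load_test): design_review overlapped-by load_test ✓
(design_review, soundcheck): design_review overlapped-by soundcheck ✓
(design_review, triage): design_review overlapped-by triage ✓
(interview, load_test): interview overlapped-by load_test ✓
(interview, soundcheck): interview overlapped-by soundcheck ✓
(interview, triage): interview overlapped-by triage ✓
(load_test, rehearsal): load_test overlapped-by rehearsal ✓
(load_test, soundcheck): load_test overlapped-by soundcheck ✓
(load_test, triage): load_test overlapped-by triage ✓
(lunch, audit): lunch overlapped-by audit ✓
(soundcheck, rehearsal): soundcheck overlapped-by rehearsal ✓
(soundcheck, triage): soundcheck overlapped-by triage ✓
(triage, rehearsal): triage overlapped-by rehearsal ✓
Count: 14.

14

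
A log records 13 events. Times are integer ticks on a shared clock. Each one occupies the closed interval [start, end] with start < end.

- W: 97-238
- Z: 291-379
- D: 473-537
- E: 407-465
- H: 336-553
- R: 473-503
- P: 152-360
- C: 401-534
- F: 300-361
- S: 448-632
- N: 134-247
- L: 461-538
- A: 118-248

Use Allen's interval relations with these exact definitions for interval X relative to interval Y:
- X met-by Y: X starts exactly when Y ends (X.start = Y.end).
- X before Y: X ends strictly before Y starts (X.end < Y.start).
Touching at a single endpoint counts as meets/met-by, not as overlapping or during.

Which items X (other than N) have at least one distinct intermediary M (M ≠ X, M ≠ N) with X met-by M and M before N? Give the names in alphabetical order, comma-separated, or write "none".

Target N = [134, 247].
Intermediaries M with M before N: none.
Union: none.

none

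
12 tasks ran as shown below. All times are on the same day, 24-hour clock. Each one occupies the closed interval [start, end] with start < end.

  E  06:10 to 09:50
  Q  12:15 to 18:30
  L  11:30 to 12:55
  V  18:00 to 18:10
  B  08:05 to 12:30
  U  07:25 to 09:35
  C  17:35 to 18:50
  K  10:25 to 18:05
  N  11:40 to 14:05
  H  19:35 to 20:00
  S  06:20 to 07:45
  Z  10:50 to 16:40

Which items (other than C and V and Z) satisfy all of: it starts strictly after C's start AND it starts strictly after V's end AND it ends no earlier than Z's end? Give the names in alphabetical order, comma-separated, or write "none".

H

Conditions: its start is strictly after C's start (X.start > 17:35) AND its start is strictly after V's end (X.start > 18:10) AND its end is no earlier than Z's end (X.end >= 16:40).
B: start 08:05 > 17:35? ✗; start 08:05 > 18:10? ✗; end 12:30 >= 16:40? ✗ → no.
E: start 06:10 > 17:35? ✗; start 06:10 > 18:10? ✗; end 09:50 >= 16:40? ✗ → no.
H: start 19:35 > 17:35? ✓; start 19:35 > 18:10? ✓; end 20:00 >= 16:40? ✓ → yes.
K: start 10:25 > 17:35? ✗; start 10:25 > 18:10? ✗; end 18:05 >= 16:40? ✓ → no.
L: start 11:30 > 17:35? ✗; start 11:30 > 18:10? ✗; end 12:55 >= 16:40? ✗ → no.
N: start 11:40 > 17:35? ✗; start 11:40 > 18:10? ✗; end 14:05 >= 16:40? ✗ → no.
Q: start 12:15 > 17:35? ✗; start 12:15 > 18:10? ✗; end 18:30 >= 16:40? ✓ → no.
S: start 06:20 > 17:35? ✗; start 06:20 > 18:10? ✗; end 07:45 >= 16:40? ✗ → no.
U: start 07:25 > 17:35? ✗; start 07:25 > 18:10? ✗; end 09:35 >= 16:40? ✗ → no.
Result: H.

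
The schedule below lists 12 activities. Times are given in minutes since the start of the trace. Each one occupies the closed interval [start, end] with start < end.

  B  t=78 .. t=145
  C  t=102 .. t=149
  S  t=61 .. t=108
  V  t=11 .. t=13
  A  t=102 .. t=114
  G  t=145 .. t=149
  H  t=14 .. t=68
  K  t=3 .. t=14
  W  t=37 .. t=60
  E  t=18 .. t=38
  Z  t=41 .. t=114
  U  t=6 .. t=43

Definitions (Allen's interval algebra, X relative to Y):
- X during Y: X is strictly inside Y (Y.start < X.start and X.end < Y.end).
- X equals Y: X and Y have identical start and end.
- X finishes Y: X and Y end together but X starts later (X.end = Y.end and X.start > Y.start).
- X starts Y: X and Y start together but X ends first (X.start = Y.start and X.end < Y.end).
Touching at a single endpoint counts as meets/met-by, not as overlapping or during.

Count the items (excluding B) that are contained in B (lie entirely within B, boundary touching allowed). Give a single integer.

Target B = [t=78, t=145].
A [t=102, t=114] → during → counts.
C [t=102, t=149] → overlapped-by → no.
E [t=18, t=38] → before → no.
G [t=145, t=149] → met-by → no.
H [t=14, t=68] → before → no.
K [t=3, t=14] → before → no.
S [t=61, t=108] → overlaps → no.
U [t=6, t=43] → before → no.
V [t=11, t=13] → before → no.
W [t=37, t=60] → before → no.
Z [t=41, t=114] → overlaps → no.
Total: 1.

1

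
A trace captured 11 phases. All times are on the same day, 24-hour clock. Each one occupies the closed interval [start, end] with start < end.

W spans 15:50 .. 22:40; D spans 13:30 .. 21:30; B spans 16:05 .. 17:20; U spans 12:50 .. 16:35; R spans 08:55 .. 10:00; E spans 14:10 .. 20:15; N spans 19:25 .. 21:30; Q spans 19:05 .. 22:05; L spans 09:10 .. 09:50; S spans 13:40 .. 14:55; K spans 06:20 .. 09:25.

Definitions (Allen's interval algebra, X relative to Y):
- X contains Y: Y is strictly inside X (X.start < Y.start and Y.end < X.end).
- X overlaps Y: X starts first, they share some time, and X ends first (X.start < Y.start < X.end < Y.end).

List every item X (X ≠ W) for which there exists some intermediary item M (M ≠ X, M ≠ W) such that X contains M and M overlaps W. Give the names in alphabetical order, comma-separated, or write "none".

Target W = [15:50, 22:40].
Intermediaries M with M overlaps W: D, E, U.
Via D — items with X contains D: none.
Via E — items with X contains E: D.
Via U — items with X contains U: none.
Union: D.

D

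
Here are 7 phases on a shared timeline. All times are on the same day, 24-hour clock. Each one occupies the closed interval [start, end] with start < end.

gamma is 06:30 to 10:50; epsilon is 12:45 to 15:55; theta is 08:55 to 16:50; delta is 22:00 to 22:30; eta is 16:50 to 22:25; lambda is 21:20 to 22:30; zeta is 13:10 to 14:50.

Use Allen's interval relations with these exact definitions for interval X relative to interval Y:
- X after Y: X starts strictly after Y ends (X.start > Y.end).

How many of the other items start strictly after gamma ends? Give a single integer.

5

Target gamma = [06:30, 10:50].
delta [22:00, 22:30] → after → counts.
epsilon [12:45, 15:55] → after → counts.
eta [16:50, 22:25] → after → counts.
lambda [21:20, 22:30] → after → counts.
theta [08:55, 16:50] → overlapped-by → no.
zeta [13:10, 14:50] → after → counts.
Total: 5.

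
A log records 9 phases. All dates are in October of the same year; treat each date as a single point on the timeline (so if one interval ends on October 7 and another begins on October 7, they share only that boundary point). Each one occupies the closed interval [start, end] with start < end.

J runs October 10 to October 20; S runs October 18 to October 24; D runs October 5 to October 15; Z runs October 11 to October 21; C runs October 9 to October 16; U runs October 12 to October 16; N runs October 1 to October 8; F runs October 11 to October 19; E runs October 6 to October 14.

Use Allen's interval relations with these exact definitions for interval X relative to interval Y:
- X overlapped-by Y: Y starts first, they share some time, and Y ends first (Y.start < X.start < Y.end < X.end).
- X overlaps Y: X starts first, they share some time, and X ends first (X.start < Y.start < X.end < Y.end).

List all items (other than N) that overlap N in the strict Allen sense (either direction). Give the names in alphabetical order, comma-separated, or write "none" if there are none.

Target N = [October 1, October 8].
C [October 9, October 16] → after → no.
D [October 5, October 15] → overlapped-by → yes.
E [October 6, October 14] → overlapped-by → yes.
F [October 11, October 19] → after → no.
J [October 10, October 20] → after → no.
S [October 18, October 24] → after → no.
U [October 12, October 16] → after → no.
Z [October 11, October 21] → after → no.
Result: D, E.

D, E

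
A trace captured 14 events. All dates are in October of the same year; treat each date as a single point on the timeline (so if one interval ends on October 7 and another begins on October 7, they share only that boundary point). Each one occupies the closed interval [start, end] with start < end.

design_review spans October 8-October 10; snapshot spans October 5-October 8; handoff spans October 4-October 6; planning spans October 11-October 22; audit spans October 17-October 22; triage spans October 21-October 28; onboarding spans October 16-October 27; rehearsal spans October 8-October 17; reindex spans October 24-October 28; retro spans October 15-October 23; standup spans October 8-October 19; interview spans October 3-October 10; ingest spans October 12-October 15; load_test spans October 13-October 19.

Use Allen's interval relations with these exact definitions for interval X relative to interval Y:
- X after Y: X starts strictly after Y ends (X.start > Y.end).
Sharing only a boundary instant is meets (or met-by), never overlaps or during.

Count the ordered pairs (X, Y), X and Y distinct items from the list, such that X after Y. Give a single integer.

48

Checking all 182 ordered pairs for relation 'after'; matching pairs in alphabetical order:
(audit, design_review): audit after design_review ✓
(audit, handoff): audit after handoff ✓
(audit, ingest): audit after ingest ✓
(audit, interview): audit after interview ✓
(audit, snapshot): audit after snapshot ✓
(design_review, handoff): design_review after handoff ✓
(ingest, design_review): ingest after design_review ✓
(ingest, handoff): ingest after handoff ✓
(ingest, interview): ingest after interview ✓
(ingest, snapshot): ingest after snapshot ✓
(load_test, design_review): load_test after design_review ✓
(load_test, handoff): load_test after handoff ✓
(load_test, interview): load_test after interview ✓
(load_test, snapshot): load_test after snapshot ✓
(onboarding, design_review): onboarding after design_review ✓
(onboarding, handoff): onboarding after handoff ✓
(onboarding, ingest): onboarding after ingest ✓
(onboarding, interview): onboarding after interview ✓
(onboarding, snapshot): onboarding after snapshot ✓
(planning, design_review): planning after design_review ✓
(planning, handoff): planning after handoff ✓
(planning, interview): planning after interview ✓
(planning, snapshot): planning after snapshot ✓
(rehearsal, handoff): rehearsal after handoff ✓
... plus 24 further pairs not listed.
Count: 48.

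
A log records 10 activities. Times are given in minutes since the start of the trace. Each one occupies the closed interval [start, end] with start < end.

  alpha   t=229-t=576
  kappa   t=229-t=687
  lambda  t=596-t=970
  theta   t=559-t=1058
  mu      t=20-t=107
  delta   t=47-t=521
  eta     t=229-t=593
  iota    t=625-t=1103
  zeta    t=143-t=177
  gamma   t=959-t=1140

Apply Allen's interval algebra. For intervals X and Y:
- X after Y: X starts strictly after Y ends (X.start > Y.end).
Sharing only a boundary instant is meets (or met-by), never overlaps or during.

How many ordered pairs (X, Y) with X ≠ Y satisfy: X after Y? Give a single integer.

26

Checking all 90 ordered pairs for relation 'after'; matching pairs in alphabetical order:
(alpha, mu): alpha after mu ✓
(alpha, zeta): alpha after zeta ✓
(eta, mu): eta after mu ✓
(eta, zeta): eta after zeta ✓
(gamma, alpha): gamma after alpha ✓
(gamma, delta): gamma after delta ✓
(gamma, eta): gamma after eta ✓
(gamma, kappa): gamma after kappa ✓
(gamma, mu): gamma after mu ✓
(gamma, zeta): gamma after zeta ✓
(iota, alpha): iota after alpha ✓
(iota, delta): iota after delta ✓
(iota, eta): iota after eta ✓
(iota, mu): iota after mu ✓
(iota, zeta): iota after zeta ✓
(kappa, mu): kappa after mu ✓
(kappa, zeta): kappa after zeta ✓
(lambda, alpha): lambda after alpha ✓
(lambda, delta): lambda after delta ✓
(lambda, eta): lambda after eta ✓
(lambda, mu): lambda after mu ✓
(lambda, zeta): lambda after zeta ✓
(theta, delta): theta after delta ✓
(theta, mu): theta after mu ✓
... plus 2 further pairs not listed.
Count: 26.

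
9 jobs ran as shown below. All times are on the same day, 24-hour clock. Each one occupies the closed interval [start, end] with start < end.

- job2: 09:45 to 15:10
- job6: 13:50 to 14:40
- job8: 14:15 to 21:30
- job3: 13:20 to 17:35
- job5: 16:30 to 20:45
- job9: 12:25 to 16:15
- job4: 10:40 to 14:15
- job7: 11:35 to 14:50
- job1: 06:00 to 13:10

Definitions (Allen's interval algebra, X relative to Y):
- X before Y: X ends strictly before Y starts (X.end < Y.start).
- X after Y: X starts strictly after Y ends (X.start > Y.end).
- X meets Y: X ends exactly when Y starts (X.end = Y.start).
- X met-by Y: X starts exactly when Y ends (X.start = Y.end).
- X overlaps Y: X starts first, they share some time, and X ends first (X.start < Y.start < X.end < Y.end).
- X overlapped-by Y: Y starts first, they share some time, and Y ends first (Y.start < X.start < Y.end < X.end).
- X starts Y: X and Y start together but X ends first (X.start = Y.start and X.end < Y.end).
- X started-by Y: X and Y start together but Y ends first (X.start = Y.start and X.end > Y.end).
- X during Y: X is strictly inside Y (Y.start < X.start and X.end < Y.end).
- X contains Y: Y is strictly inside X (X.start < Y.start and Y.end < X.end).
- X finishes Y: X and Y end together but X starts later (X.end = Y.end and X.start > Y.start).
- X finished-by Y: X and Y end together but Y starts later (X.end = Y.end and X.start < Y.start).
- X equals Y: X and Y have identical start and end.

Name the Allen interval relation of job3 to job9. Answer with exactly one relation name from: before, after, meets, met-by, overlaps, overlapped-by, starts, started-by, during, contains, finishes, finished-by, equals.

job3 = [13:20, 17:35]; job9 = [12:25, 16:15].
Compare endpoints: job3.start > job9.start, job3.start < job9.end, job3.end > job9.start, job3.end > job9.end.
That pattern is 'overlapped-by'.

overlapped-by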